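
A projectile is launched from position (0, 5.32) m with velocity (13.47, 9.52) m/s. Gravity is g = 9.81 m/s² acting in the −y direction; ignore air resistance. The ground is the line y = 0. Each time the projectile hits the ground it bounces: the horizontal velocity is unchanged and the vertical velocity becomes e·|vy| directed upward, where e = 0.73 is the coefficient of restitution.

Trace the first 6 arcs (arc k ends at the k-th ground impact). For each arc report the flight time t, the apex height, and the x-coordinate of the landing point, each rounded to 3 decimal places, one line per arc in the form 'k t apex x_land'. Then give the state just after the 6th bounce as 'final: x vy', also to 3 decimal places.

Arc 1: start y=5.320, vy=9.520 → t=2.394, apex=9.939, x_land=32.246, impact vy=-13.965
  bounce: vy ← 0.73·13.965 = 10.194
Arc 2: start y=0.000, vy=10.194 → t=2.078, apex=5.297, x_land=60.241, impact vy=-10.194
  bounce: vy ← 0.73·10.194 = 7.442
Arc 3: start y=0.000, vy=7.442 → t=1.517, apex=2.823, x_land=80.678, impact vy=-7.442
  bounce: vy ← 0.73·7.442 = 5.432
Arc 4: start y=0.000, vy=5.432 → t=1.108, apex=1.504, x_land=95.596, impact vy=-5.432
  bounce: vy ← 0.73·5.432 = 3.966
Arc 5: start y=0.000, vy=3.966 → t=0.808, apex=0.802, x_land=106.486, impact vy=-3.966
  bounce: vy ← 0.73·3.966 = 2.895
Arc 6: start y=0.000, vy=2.895 → t=0.590, apex=0.427, x_land=114.437, impact vy=-2.895
  bounce: vy ← 0.73·2.895 = 2.113

1 2.394 9.939 32.246
2 2.078 5.297 60.241
3 1.517 2.823 80.678
4 1.108 1.504 95.596
5 0.808 0.802 106.486
6 0.590 0.427 114.437
final: 114.437 2.113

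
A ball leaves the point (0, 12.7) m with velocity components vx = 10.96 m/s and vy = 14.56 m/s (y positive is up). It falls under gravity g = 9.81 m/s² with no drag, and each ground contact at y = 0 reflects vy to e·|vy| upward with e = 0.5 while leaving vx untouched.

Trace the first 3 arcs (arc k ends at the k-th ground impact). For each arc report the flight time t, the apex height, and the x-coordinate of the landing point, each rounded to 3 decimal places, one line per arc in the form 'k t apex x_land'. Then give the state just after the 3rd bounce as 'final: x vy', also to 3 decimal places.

1 3.673 23.505 40.259
2 2.189 5.876 64.251
3 1.095 1.469 76.247
final: 76.247 2.684

Arc 1: start y=12.700, vy=14.560 → t=3.673, apex=23.505, x_land=40.259, impact vy=-21.475
  bounce: vy ← 0.5·21.475 = 10.737
Arc 2: start y=0.000, vy=10.737 → t=2.189, apex=5.876, x_land=64.251, impact vy=-10.737
  bounce: vy ← 0.5·10.737 = 5.369
Arc 3: start y=0.000, vy=5.369 → t=1.095, apex=1.469, x_land=76.247, impact vy=-5.369
  bounce: vy ← 0.5·5.369 = 2.684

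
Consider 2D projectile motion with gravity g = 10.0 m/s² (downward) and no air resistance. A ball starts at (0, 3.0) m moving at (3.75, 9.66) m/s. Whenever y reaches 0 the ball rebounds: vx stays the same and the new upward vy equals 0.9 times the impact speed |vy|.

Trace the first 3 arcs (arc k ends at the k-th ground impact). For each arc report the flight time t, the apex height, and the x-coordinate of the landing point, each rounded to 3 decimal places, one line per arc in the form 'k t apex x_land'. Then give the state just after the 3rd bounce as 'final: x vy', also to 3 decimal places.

Arc 1: start y=3.000, vy=9.660 → t=2.204, apex=7.666, x_land=8.266, impact vy=-12.382
  bounce: vy ← 0.9·12.382 = 11.144
Arc 2: start y=0.000, vy=11.144 → t=2.229, apex=6.209, x_land=16.624, impact vy=-11.144
  bounce: vy ← 0.9·11.144 = 10.029
Arc 3: start y=0.000, vy=10.029 → t=2.006, apex=5.030, x_land=24.146, impact vy=-10.029
  bounce: vy ← 0.9·10.029 = 9.027

1 2.204 7.666 8.266
2 2.229 6.209 16.624
3 2.006 5.030 24.146
final: 24.146 9.027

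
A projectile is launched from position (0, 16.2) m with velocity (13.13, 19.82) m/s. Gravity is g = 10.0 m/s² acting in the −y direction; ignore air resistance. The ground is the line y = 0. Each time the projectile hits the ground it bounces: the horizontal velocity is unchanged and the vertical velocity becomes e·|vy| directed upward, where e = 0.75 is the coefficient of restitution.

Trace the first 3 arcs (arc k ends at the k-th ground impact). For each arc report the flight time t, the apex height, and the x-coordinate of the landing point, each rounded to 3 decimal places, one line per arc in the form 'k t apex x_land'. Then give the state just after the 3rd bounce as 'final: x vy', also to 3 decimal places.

1 4.659 35.842 61.178
2 4.016 20.161 113.908
3 3.012 11.341 153.457
final: 153.457 11.295

Arc 1: start y=16.200, vy=19.820 → t=4.659, apex=35.842, x_land=61.178, impact vy=-26.774
  bounce: vy ← 0.75·26.774 = 20.080
Arc 2: start y=0.000, vy=20.080 → t=4.016, apex=20.161, x_land=113.908, impact vy=-20.080
  bounce: vy ← 0.75·20.080 = 15.060
Arc 3: start y=0.000, vy=15.060 → t=3.012, apex=11.341, x_land=153.457, impact vy=-15.060
  bounce: vy ← 0.75·15.060 = 11.295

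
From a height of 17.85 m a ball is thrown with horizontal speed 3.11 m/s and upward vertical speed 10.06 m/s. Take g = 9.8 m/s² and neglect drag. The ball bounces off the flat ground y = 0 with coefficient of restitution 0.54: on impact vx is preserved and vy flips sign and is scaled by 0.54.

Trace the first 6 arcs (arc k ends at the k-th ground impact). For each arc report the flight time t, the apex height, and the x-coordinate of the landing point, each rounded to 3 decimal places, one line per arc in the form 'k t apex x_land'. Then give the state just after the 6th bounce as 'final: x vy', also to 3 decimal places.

Arc 1: start y=17.850, vy=10.060 → t=3.194, apex=23.013, x_land=9.932, impact vy=-21.238
  bounce: vy ← 0.54·21.238 = 11.469
Arc 2: start y=0.000, vy=11.469 → t=2.341, apex=6.711, x_land=17.211, impact vy=-11.469
  bounce: vy ← 0.54·11.469 = 6.193
Arc 3: start y=0.000, vy=6.193 → t=1.264, apex=1.957, x_land=21.142, impact vy=-6.193
  bounce: vy ← 0.54·6.193 = 3.344
Arc 4: start y=0.000, vy=3.344 → t=0.683, apex=0.571, x_land=23.265, impact vy=-3.344
  bounce: vy ← 0.54·3.344 = 1.806
Arc 5: start y=0.000, vy=1.806 → t=0.369, apex=0.166, x_land=24.411, impact vy=-1.806
  bounce: vy ← 0.54·1.806 = 0.975
Arc 6: start y=0.000, vy=0.975 → t=0.199, apex=0.049, x_land=25.030, impact vy=-0.975
  bounce: vy ← 0.54·0.975 = 0.527

1 3.194 23.013 9.932
2 2.341 6.711 17.211
3 1.264 1.957 21.142
4 0.683 0.571 23.265
5 0.369 0.166 24.411
6 0.199 0.049 25.030
final: 25.030 0.527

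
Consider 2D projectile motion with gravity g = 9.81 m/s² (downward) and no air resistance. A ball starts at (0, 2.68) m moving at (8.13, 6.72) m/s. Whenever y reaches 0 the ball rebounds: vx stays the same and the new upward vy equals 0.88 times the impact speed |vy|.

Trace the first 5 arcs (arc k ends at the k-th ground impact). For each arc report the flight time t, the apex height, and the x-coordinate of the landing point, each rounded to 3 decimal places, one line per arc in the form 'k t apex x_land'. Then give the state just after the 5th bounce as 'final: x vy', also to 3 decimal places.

Arc 1: start y=2.680, vy=6.720 → t=1.693, apex=4.982, x_land=13.762, impact vy=-9.886
  bounce: vy ← 0.88·9.886 = 8.700
Arc 2: start y=0.000, vy=8.700 → t=1.774, apex=3.858, x_land=28.183, impact vy=-8.700
  bounce: vy ← 0.88·8.700 = 7.656
Arc 3: start y=0.000, vy=7.656 → t=1.561, apex=2.987, x_land=40.872, impact vy=-7.656
  bounce: vy ← 0.88·7.656 = 6.737
Arc 4: start y=0.000, vy=6.737 → t=1.374, apex=2.313, x_land=52.039, impact vy=-6.737
  bounce: vy ← 0.88·6.737 = 5.929
Arc 5: start y=0.000, vy=5.929 → t=1.209, apex=1.792, x_land=61.866, impact vy=-5.929
  bounce: vy ← 0.88·5.929 = 5.217

1 1.693 4.982 13.762
2 1.774 3.858 28.183
3 1.561 2.987 40.872
4 1.374 2.313 52.039
5 1.209 1.792 61.866
final: 61.866 5.217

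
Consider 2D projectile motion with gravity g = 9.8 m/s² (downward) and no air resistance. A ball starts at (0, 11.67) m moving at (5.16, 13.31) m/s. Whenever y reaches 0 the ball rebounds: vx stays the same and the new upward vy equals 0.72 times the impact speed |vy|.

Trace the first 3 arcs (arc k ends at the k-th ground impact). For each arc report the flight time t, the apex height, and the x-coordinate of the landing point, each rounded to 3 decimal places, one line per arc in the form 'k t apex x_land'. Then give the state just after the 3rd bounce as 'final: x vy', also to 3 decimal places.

1 3.414 20.709 17.616
2 2.960 10.735 32.891
3 2.131 5.565 43.889
final: 43.889 7.520

Arc 1: start y=11.670, vy=13.310 → t=3.414, apex=20.709, x_land=17.616, impact vy=-20.147
  bounce: vy ← 0.72·20.147 = 14.506
Arc 2: start y=0.000, vy=14.506 → t=2.960, apex=10.735, x_land=32.891, impact vy=-14.506
  bounce: vy ← 0.72·14.506 = 10.444
Arc 3: start y=0.000, vy=10.444 → t=2.131, apex=5.565, x_land=43.889, impact vy=-10.444
  bounce: vy ← 0.72·10.444 = 7.520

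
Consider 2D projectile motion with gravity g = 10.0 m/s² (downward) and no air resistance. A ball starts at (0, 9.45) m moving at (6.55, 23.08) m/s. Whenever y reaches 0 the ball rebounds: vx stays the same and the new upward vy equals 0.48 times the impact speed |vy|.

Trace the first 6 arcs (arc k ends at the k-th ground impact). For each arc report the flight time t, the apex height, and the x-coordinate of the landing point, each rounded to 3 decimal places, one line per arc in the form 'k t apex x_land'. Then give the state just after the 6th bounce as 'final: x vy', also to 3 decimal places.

1 4.994 36.084 32.713
2 2.579 8.314 49.606
3 1.238 1.916 57.714
4 0.594 0.441 61.606
5 0.285 0.102 63.474
6 0.137 0.023 64.371
final: 64.371 0.329

Arc 1: start y=9.450, vy=23.080 → t=4.994, apex=36.084, x_land=32.713, impact vy=-26.864
  bounce: vy ← 0.48·26.864 = 12.895
Arc 2: start y=0.000, vy=12.895 → t=2.579, apex=8.314, x_land=49.606, impact vy=-12.895
  bounce: vy ← 0.48·12.895 = 6.190
Arc 3: start y=0.000, vy=6.190 → t=1.238, apex=1.916, x_land=57.714, impact vy=-6.190
  bounce: vy ← 0.48·6.190 = 2.971
Arc 4: start y=0.000, vy=2.971 → t=0.594, apex=0.441, x_land=61.606, impact vy=-2.971
  bounce: vy ← 0.48·2.971 = 1.426
Arc 5: start y=0.000, vy=1.426 → t=0.285, apex=0.102, x_land=63.474, impact vy=-1.426
  bounce: vy ← 0.48·1.426 = 0.685
Arc 6: start y=0.000, vy=0.685 → t=0.137, apex=0.023, x_land=64.371, impact vy=-0.685
  bounce: vy ← 0.48·0.685 = 0.329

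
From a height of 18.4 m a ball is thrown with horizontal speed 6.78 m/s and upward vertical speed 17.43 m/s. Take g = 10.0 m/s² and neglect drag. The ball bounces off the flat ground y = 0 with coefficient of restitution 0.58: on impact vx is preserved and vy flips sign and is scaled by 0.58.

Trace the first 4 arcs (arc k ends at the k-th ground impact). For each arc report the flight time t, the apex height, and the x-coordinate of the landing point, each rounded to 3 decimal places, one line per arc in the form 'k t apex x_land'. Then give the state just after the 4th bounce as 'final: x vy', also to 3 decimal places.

1 4.335 33.590 29.391
2 3.007 11.300 49.776
3 1.744 3.801 61.599
4 1.011 1.279 68.456
final: 68.456 2.933

Arc 1: start y=18.400, vy=17.430 → t=4.335, apex=33.590, x_land=29.391, impact vy=-25.919
  bounce: vy ← 0.58·25.919 = 15.033
Arc 2: start y=0.000, vy=15.033 → t=3.007, apex=11.300, x_land=49.776, impact vy=-15.033
  bounce: vy ← 0.58·15.033 = 8.719
Arc 3: start y=0.000, vy=8.719 → t=1.744, apex=3.801, x_land=61.599, impact vy=-8.719
  bounce: vy ← 0.58·8.719 = 5.057
Arc 4: start y=0.000, vy=5.057 → t=1.011, apex=1.279, x_land=68.456, impact vy=-5.057
  bounce: vy ← 0.58·5.057 = 2.933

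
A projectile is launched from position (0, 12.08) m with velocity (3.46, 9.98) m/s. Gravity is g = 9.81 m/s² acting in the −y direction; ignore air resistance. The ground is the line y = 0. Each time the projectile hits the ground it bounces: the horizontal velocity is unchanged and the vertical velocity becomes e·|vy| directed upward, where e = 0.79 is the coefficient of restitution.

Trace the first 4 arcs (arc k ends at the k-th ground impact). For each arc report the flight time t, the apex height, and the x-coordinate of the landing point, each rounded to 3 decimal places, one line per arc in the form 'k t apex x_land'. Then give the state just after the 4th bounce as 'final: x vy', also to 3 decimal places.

Arc 1: start y=12.080, vy=9.980 → t=2.888, apex=17.156, x_land=9.991, impact vy=-18.347
  bounce: vy ← 0.79·18.347 = 14.494
Arc 2: start y=0.000, vy=14.494 → t=2.955, apex=10.707, x_land=20.215, impact vy=-14.494
  bounce: vy ← 0.79·14.494 = 11.450
Arc 3: start y=0.000, vy=11.450 → t=2.334, apex=6.682, x_land=28.292, impact vy=-11.450
  bounce: vy ← 0.79·11.450 = 9.046
Arc 4: start y=0.000, vy=9.046 → t=1.844, apex=4.171, x_land=34.673, impact vy=-9.046
  bounce: vy ← 0.79·9.046 = 7.146

1 2.888 17.156 9.991
2 2.955 10.707 20.215
3 2.334 6.682 28.292
4 1.844 4.171 34.673
final: 34.673 7.146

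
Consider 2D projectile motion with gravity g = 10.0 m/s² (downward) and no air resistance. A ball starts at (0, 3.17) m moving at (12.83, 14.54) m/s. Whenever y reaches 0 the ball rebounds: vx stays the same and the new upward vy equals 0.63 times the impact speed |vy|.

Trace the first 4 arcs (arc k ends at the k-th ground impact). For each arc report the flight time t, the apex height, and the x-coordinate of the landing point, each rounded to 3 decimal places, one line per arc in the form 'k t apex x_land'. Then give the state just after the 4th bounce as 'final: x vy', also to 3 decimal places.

Arc 1: start y=3.170, vy=14.540 → t=3.112, apex=13.741, x_land=39.924, impact vy=-16.577
  bounce: vy ← 0.63·16.577 = 10.444
Arc 2: start y=0.000, vy=10.444 → t=2.089, apex=5.454, x_land=66.722, impact vy=-10.444
  bounce: vy ← 0.63·10.444 = 6.580
Arc 3: start y=0.000, vy=6.580 → t=1.316, apex=2.165, x_land=83.606, impact vy=-6.580
  bounce: vy ← 0.63·6.580 = 4.145
Arc 4: start y=0.000, vy=4.145 → t=0.829, apex=0.859, x_land=94.242, impact vy=-4.145
  bounce: vy ← 0.63·4.145 = 2.611

1 3.112 13.741 39.924
2 2.089 5.454 66.722
3 1.316 2.165 83.606
4 0.829 0.859 94.242
final: 94.242 2.611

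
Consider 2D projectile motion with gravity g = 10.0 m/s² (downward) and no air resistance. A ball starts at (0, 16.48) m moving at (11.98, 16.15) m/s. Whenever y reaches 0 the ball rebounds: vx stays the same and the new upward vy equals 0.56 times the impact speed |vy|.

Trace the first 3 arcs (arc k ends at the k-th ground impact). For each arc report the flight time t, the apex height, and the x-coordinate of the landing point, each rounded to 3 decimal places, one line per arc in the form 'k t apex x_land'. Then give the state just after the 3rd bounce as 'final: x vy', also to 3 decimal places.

Arc 1: start y=16.480, vy=16.150 → t=4.045, apex=29.521, x_land=48.457, impact vy=-24.299
  bounce: vy ← 0.56·24.299 = 13.607
Arc 2: start y=0.000, vy=13.607 → t=2.721, apex=9.258, x_land=81.060, impact vy=-13.607
  bounce: vy ← 0.56·13.607 = 7.620
Arc 3: start y=0.000, vy=7.620 → t=1.524, apex=2.903, x_land=99.318, impact vy=-7.620
  bounce: vy ← 0.56·7.620 = 4.267

1 4.045 29.521 48.457
2 2.721 9.258 81.060
3 1.524 2.903 99.318
final: 99.318 4.267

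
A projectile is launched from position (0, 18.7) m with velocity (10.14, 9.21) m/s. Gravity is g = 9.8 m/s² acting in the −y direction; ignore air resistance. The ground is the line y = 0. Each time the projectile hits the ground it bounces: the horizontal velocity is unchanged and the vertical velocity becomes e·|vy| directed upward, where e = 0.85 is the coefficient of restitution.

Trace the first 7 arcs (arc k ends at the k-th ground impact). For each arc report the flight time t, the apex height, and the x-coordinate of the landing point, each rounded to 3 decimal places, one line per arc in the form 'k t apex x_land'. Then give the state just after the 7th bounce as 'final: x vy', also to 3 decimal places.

1 3.108 23.028 31.511
2 3.685 16.638 68.881
3 3.133 12.021 100.645
4 2.663 8.685 127.644
5 2.263 6.275 150.593
6 1.924 4.534 170.100
7 1.635 3.276 186.681
final: 186.681 6.811

Arc 1: start y=18.700, vy=9.210 → t=3.108, apex=23.028, x_land=31.511, impact vy=-21.245
  bounce: vy ← 0.85·21.245 = 18.058
Arc 2: start y=0.000, vy=18.058 → t=3.685, apex=16.638, x_land=68.881, impact vy=-18.058
  bounce: vy ← 0.85·18.058 = 15.349
Arc 3: start y=0.000, vy=15.349 → t=3.133, apex=12.021, x_land=100.645, impact vy=-15.349
  bounce: vy ← 0.85·15.349 = 13.047
Arc 4: start y=0.000, vy=13.047 → t=2.663, apex=8.685, x_land=127.644, impact vy=-13.047
  bounce: vy ← 0.85·13.047 = 11.090
Arc 5: start y=0.000, vy=11.090 → t=2.263, apex=6.275, x_land=150.593, impact vy=-11.090
  bounce: vy ← 0.85·11.090 = 9.426
Arc 6: start y=0.000, vy=9.426 → t=1.924, apex=4.534, x_land=170.100, impact vy=-9.426
  bounce: vy ← 0.85·9.426 = 8.012
Arc 7: start y=0.000, vy=8.012 → t=1.635, apex=3.276, x_land=186.681, impact vy=-8.012
  bounce: vy ← 0.85·8.012 = 6.811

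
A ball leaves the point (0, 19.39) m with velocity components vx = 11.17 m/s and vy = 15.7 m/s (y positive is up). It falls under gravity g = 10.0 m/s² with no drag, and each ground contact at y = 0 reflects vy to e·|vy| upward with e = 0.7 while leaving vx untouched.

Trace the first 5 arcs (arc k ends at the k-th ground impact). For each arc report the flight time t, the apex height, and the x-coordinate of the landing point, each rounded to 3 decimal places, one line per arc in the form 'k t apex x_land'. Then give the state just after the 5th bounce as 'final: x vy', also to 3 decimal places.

Arc 1: start y=19.390, vy=15.700 → t=4.089, apex=31.715, x_land=45.669, impact vy=-25.185
  bounce: vy ← 0.7·25.185 = 17.630
Arc 2: start y=0.000, vy=17.630 → t=3.526, apex=15.540, x_land=85.053, impact vy=-17.630
  bounce: vy ← 0.7·17.630 = 12.341
Arc 3: start y=0.000, vy=12.341 → t=2.468, apex=7.615, x_land=112.622, impact vy=-12.341
  bounce: vy ← 0.7·12.341 = 8.638
Arc 4: start y=0.000, vy=8.638 → t=1.728, apex=3.731, x_land=131.921, impact vy=-8.638
  bounce: vy ← 0.7·8.638 = 6.047
Arc 5: start y=0.000, vy=6.047 → t=1.209, apex=1.828, x_land=145.430, impact vy=-6.047
  bounce: vy ← 0.7·6.047 = 4.233

1 4.089 31.715 45.669
2 3.526 15.540 85.053
3 2.468 7.615 112.622
4 1.728 3.731 131.921
5 1.209 1.828 145.430
final: 145.430 4.233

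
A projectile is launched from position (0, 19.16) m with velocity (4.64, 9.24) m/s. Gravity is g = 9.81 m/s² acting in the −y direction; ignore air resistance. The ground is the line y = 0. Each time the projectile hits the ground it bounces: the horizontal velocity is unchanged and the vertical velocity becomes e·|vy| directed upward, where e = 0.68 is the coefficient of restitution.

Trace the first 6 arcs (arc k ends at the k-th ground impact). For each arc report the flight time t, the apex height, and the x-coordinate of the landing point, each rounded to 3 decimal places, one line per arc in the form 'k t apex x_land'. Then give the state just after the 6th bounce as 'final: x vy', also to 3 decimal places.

1 3.131 23.512 14.529
2 2.978 10.872 28.345
3 2.025 5.027 37.740
4 1.377 2.325 44.128
5 0.936 1.075 48.472
6 0.637 0.497 51.426
final: 51.426 2.123

Arc 1: start y=19.160, vy=9.240 → t=3.131, apex=23.512, x_land=14.529, impact vy=-21.478
  bounce: vy ← 0.68·21.478 = 14.605
Arc 2: start y=0.000, vy=14.605 → t=2.978, apex=10.872, x_land=28.345, impact vy=-14.605
  bounce: vy ← 0.68·14.605 = 9.931
Arc 3: start y=0.000, vy=9.931 → t=2.025, apex=5.027, x_land=37.740, impact vy=-9.931
  bounce: vy ← 0.68·9.931 = 6.753
Arc 4: start y=0.000, vy=6.753 → t=1.377, apex=2.325, x_land=44.128, impact vy=-6.753
  bounce: vy ← 0.68·6.753 = 4.592
Arc 5: start y=0.000, vy=4.592 → t=0.936, apex=1.075, x_land=48.472, impact vy=-4.592
  bounce: vy ← 0.68·4.592 = 3.123
Arc 6: start y=0.000, vy=3.123 → t=0.637, apex=0.497, x_land=51.426, impact vy=-3.123
  bounce: vy ← 0.68·3.123 = 2.123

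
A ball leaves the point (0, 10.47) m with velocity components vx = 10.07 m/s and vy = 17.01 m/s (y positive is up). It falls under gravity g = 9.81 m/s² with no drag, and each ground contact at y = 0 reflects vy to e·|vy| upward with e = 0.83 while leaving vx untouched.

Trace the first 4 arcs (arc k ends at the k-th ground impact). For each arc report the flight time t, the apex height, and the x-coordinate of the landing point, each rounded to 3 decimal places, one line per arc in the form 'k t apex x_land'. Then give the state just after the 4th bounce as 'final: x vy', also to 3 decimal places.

1 4.001 25.217 40.294
2 3.764 17.372 78.196
3 3.124 11.968 109.655
4 2.593 8.245 135.766
final: 135.766 10.556

Arc 1: start y=10.470, vy=17.010 → t=4.001, apex=25.217, x_land=40.294, impact vy=-22.243
  bounce: vy ← 0.83·22.243 = 18.462
Arc 2: start y=0.000, vy=18.462 → t=3.764, apex=17.372, x_land=78.196, impact vy=-18.462
  bounce: vy ← 0.83·18.462 = 15.323
Arc 3: start y=0.000, vy=15.323 → t=3.124, apex=11.968, x_land=109.655, impact vy=-15.323
  bounce: vy ← 0.83·15.323 = 12.718
Arc 4: start y=0.000, vy=12.718 → t=2.593, apex=8.245, x_land=135.766, impact vy=-12.718
  bounce: vy ← 0.83·12.718 = 10.556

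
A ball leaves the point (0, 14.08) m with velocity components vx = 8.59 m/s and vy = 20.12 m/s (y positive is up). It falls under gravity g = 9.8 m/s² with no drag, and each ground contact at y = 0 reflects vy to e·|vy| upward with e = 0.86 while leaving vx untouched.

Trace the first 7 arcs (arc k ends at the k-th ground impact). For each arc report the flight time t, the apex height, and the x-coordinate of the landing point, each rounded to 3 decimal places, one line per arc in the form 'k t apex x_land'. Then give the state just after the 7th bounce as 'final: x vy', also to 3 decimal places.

1 4.715 34.734 40.506
2 4.579 25.689 79.843
3 3.938 19.000 113.673
4 3.387 14.052 142.766
5 2.913 10.393 167.787
6 2.505 7.687 189.304
7 2.154 5.685 207.809
final: 207.809 9.078

Arc 1: start y=14.080, vy=20.120 → t=4.715, apex=34.734, x_land=40.506, impact vy=-26.092
  bounce: vy ← 0.86·26.092 = 22.439
Arc 2: start y=0.000, vy=22.439 → t=4.579, apex=25.689, x_land=79.843, impact vy=-22.439
  bounce: vy ← 0.86·22.439 = 19.298
Arc 3: start y=0.000, vy=19.298 → t=3.938, apex=19.000, x_land=113.673, impact vy=-19.298
  bounce: vy ← 0.86·19.298 = 16.596
Arc 4: start y=0.000, vy=16.596 → t=3.387, apex=14.052, x_land=142.766, impact vy=-16.596
  bounce: vy ← 0.86·16.596 = 14.272
Arc 5: start y=0.000, vy=14.272 → t=2.913, apex=10.393, x_land=167.787, impact vy=-14.272
  bounce: vy ← 0.86·14.272 = 12.274
Arc 6: start y=0.000, vy=12.274 → t=2.505, apex=7.687, x_land=189.304, impact vy=-12.274
  bounce: vy ← 0.86·12.274 = 10.556
Arc 7: start y=0.000, vy=10.556 → t=2.154, apex=5.685, x_land=207.809, impact vy=-10.556
  bounce: vy ← 0.86·10.556 = 9.078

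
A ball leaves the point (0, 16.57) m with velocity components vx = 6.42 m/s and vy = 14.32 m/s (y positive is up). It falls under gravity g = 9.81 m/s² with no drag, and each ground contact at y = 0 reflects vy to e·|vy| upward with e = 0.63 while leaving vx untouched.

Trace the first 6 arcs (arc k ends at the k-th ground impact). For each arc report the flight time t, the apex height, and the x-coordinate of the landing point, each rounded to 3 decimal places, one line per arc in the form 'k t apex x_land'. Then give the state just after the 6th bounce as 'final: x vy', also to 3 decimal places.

Arc 1: start y=16.570, vy=14.320 → t=3.807, apex=27.022, x_land=24.440, impact vy=-23.025
  bounce: vy ← 0.63·23.025 = 14.506
Arc 2: start y=0.000, vy=14.506 → t=2.957, apex=10.725, x_land=43.426, impact vy=-14.506
  bounce: vy ← 0.63·14.506 = 9.139
Arc 3: start y=0.000, vy=9.139 → t=1.863, apex=4.257, x_land=55.388, impact vy=-9.139
  bounce: vy ← 0.63·9.139 = 5.757
Arc 4: start y=0.000, vy=5.757 → t=1.174, apex=1.689, x_land=62.924, impact vy=-5.757
  bounce: vy ← 0.63·5.757 = 3.627
Arc 5: start y=0.000, vy=3.627 → t=0.739, apex=0.671, x_land=67.671, impact vy=-3.627
  bounce: vy ← 0.63·3.627 = 2.285
Arc 6: start y=0.000, vy=2.285 → t=0.466, apex=0.266, x_land=70.662, impact vy=-2.285
  bounce: vy ← 0.63·2.285 = 1.440

1 3.807 27.022 24.440
2 2.957 10.725 43.426
3 1.863 4.257 55.388
4 1.174 1.689 62.924
5 0.739 0.671 67.671
6 0.466 0.266 70.662
final: 70.662 1.440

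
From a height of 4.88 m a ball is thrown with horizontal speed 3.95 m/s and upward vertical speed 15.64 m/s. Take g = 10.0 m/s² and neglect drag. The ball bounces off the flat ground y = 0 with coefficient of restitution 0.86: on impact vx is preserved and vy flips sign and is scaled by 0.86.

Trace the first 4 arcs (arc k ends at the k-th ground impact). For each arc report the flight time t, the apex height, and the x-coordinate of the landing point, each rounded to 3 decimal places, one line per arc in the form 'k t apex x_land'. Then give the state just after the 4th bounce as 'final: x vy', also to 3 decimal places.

Arc 1: start y=4.880, vy=15.640 → t=3.414, apex=17.110, x_land=13.485, impact vy=-18.499
  bounce: vy ← 0.86·18.499 = 15.909
Arc 2: start y=0.000, vy=15.909 → t=3.182, apex=12.655, x_land=26.053, impact vy=-15.909
  bounce: vy ← 0.86·15.909 = 13.682
Arc 3: start y=0.000, vy=13.682 → t=2.736, apex=9.360, x_land=36.862, impact vy=-13.682
  bounce: vy ← 0.86·13.682 = 11.766
Arc 4: start y=0.000, vy=11.766 → t=2.353, apex=6.922, x_land=46.157, impact vy=-11.766
  bounce: vy ← 0.86·11.766 = 10.119

1 3.414 17.110 13.485
2 3.182 12.655 26.053
3 2.736 9.360 36.862
4 2.353 6.922 46.157
final: 46.157 10.119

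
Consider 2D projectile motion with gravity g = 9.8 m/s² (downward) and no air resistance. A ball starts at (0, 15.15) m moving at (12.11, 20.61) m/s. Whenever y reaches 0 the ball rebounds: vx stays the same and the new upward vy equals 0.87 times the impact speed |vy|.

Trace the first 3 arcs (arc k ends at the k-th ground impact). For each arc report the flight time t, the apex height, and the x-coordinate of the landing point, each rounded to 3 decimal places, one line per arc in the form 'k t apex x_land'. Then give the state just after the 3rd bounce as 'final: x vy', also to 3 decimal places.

Arc 1: start y=15.150, vy=20.610 → t=4.844, apex=36.822, x_land=58.665, impact vy=-26.865
  bounce: vy ← 0.87·26.865 = 23.372
Arc 2: start y=0.000, vy=23.372 → t=4.770, apex=27.871, x_land=116.428, impact vy=-23.372
  bounce: vy ← 0.87·23.372 = 20.334
Arc 3: start y=0.000, vy=20.334 → t=4.150, apex=21.095, x_land=166.682, impact vy=-20.334
  bounce: vy ← 0.87·20.334 = 17.690

1 4.844 36.822 58.665
2 4.770 27.871 116.428
3 4.150 21.095 166.682
final: 166.682 17.690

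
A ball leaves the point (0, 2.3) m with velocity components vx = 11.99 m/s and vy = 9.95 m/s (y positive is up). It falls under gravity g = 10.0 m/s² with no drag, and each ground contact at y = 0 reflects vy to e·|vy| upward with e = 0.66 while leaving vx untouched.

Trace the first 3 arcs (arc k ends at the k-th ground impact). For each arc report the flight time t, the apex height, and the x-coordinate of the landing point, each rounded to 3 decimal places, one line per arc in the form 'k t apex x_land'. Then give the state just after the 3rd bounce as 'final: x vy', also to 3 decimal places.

Arc 1: start y=2.300, vy=9.950 → t=2.199, apex=7.250, x_land=26.368, impact vy=-12.042
  bounce: vy ← 0.66·12.042 = 7.948
Arc 2: start y=0.000, vy=7.948 → t=1.590, apex=3.158, x_land=45.426, impact vy=-7.948
  bounce: vy ← 0.66·7.948 = 5.245
Arc 3: start y=0.000, vy=5.245 → t=1.049, apex=1.376, x_land=58.005, impact vy=-5.245
  bounce: vy ← 0.66·5.245 = 3.462

1 2.199 7.250 26.368
2 1.590 3.158 45.426
3 1.049 1.376 58.005
final: 58.005 3.462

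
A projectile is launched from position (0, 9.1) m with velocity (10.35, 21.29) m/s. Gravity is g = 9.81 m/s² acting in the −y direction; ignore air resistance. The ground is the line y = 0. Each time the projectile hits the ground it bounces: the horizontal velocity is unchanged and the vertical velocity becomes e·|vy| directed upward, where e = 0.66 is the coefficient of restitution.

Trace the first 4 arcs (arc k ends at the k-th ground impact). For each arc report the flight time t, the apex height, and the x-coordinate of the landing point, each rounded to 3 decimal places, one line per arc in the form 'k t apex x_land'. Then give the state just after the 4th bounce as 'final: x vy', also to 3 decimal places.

1 4.732 32.202 48.981
2 3.382 14.027 83.987
3 2.232 6.110 107.091
4 1.473 2.662 122.339
final: 122.339 4.769

Arc 1: start y=9.100, vy=21.290 → t=4.732, apex=32.202, x_land=48.981, impact vy=-25.136
  bounce: vy ← 0.66·25.136 = 16.590
Arc 2: start y=0.000, vy=16.590 → t=3.382, apex=14.027, x_land=83.987, impact vy=-16.590
  bounce: vy ← 0.66·16.590 = 10.949
Arc 3: start y=0.000, vy=10.949 → t=2.232, apex=6.110, x_land=107.091, impact vy=-10.949
  bounce: vy ← 0.66·10.949 = 7.226
Arc 4: start y=0.000, vy=7.226 → t=1.473, apex=2.662, x_land=122.339, impact vy=-7.226
  bounce: vy ← 0.66·7.226 = 4.769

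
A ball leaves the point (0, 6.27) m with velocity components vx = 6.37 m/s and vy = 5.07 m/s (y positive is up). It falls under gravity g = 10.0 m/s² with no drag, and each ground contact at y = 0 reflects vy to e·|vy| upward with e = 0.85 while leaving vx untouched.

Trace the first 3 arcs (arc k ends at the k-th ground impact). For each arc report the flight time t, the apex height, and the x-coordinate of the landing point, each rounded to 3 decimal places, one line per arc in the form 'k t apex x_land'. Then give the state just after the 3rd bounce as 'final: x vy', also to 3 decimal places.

Arc 1: start y=6.270, vy=5.070 → t=1.736, apex=7.555, x_land=11.060, impact vy=-12.292
  bounce: vy ← 0.85·12.292 = 10.449
Arc 2: start y=0.000, vy=10.449 → t=2.090, apex=5.459, x_land=24.371, impact vy=-10.449
  bounce: vy ← 0.85·10.449 = 8.881
Arc 3: start y=0.000, vy=8.881 → t=1.776, apex=3.944, x_land=35.686, impact vy=-8.881
  bounce: vy ← 0.85·8.881 = 7.549

1 1.736 7.555 11.060
2 2.090 5.459 24.371
3 1.776 3.944 35.686
final: 35.686 7.549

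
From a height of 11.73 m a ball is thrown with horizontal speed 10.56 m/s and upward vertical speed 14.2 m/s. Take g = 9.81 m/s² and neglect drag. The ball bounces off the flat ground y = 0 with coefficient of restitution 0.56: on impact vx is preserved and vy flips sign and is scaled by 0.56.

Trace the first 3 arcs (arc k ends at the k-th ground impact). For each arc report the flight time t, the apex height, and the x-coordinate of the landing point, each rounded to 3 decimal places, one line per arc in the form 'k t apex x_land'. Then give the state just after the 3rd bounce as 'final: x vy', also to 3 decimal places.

1 3.566 22.007 37.654
2 2.372 6.901 62.706
3 1.329 2.164 76.735
final: 76.735 3.649

Arc 1: start y=11.730, vy=14.200 → t=3.566, apex=22.007, x_land=37.654, impact vy=-20.779
  bounce: vy ← 0.56·20.779 = 11.636
Arc 2: start y=0.000, vy=11.636 → t=2.372, apex=6.901, x_land=62.706, impact vy=-11.636
  bounce: vy ← 0.56·11.636 = 6.516
Arc 3: start y=0.000, vy=6.516 → t=1.329, apex=2.164, x_land=76.735, impact vy=-6.516
  bounce: vy ← 0.56·6.516 = 3.649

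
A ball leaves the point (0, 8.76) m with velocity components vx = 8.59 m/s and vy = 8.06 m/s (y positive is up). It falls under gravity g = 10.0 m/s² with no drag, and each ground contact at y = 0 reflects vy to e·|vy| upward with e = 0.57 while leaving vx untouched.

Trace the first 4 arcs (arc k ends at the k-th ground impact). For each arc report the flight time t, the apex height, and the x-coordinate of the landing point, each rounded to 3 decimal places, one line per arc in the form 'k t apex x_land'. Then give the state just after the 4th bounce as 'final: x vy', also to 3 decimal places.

Arc 1: start y=8.760, vy=8.060 → t=2.356, apex=12.008, x_land=20.236, impact vy=-15.497
  bounce: vy ← 0.57·15.497 = 8.833
Arc 2: start y=0.000, vy=8.833 → t=1.767, apex=3.901, x_land=35.411, impact vy=-8.833
  bounce: vy ← 0.57·8.833 = 5.035
Arc 3: start y=0.000, vy=5.035 → t=1.007, apex=1.268, x_land=44.062, impact vy=-5.035
  bounce: vy ← 0.57·5.035 = 2.870
Arc 4: start y=0.000, vy=2.870 → t=0.574, apex=0.412, x_land=48.992, impact vy=-2.870
  bounce: vy ← 0.57·2.870 = 1.636

1 2.356 12.008 20.236
2 1.767 3.901 35.411
3 1.007 1.268 44.062
4 0.574 0.412 48.992
final: 48.992 1.636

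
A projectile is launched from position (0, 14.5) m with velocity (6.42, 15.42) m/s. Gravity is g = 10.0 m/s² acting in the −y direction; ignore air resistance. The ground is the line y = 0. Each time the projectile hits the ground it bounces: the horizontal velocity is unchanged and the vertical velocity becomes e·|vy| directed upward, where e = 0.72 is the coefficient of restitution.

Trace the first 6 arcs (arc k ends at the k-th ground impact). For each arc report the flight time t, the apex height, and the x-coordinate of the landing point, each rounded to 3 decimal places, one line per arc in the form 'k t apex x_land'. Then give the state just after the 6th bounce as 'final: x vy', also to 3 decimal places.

1 3.839 26.389 24.649
2 3.308 13.680 45.887
3 2.382 7.092 61.179
4 1.715 3.676 72.189
5 1.235 1.906 80.116
6 0.889 0.988 85.823
final: 85.823 3.201

Arc 1: start y=14.500, vy=15.420 → t=3.839, apex=26.389, x_land=24.649, impact vy=-22.973
  bounce: vy ← 0.72·22.973 = 16.541
Arc 2: start y=0.000, vy=16.541 → t=3.308, apex=13.680, x_land=45.887, impact vy=-16.541
  bounce: vy ← 0.72·16.541 = 11.909
Arc 3: start y=0.000, vy=11.909 → t=2.382, apex=7.092, x_land=61.179, impact vy=-11.909
  bounce: vy ← 0.72·11.909 = 8.575
Arc 4: start y=0.000, vy=8.575 → t=1.715, apex=3.676, x_land=72.189, impact vy=-8.575
  bounce: vy ← 0.72·8.575 = 6.174
Arc 5: start y=0.000, vy=6.174 → t=1.235, apex=1.906, x_land=80.116, impact vy=-6.174
  bounce: vy ← 0.72·6.174 = 4.445
Arc 6: start y=0.000, vy=4.445 → t=0.889, apex=0.988, x_land=85.823, impact vy=-4.445
  bounce: vy ← 0.72·4.445 = 3.201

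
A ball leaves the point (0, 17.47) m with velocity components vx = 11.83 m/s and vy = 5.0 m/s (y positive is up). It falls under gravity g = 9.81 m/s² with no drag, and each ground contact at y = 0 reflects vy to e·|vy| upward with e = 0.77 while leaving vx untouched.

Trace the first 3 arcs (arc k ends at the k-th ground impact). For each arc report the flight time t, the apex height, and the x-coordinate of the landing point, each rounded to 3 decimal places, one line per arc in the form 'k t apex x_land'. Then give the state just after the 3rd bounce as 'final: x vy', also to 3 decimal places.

1 2.465 18.744 29.155
2 3.010 11.113 64.769
3 2.318 6.589 92.192
final: 92.192 8.755

Arc 1: start y=17.470, vy=5.000 → t=2.465, apex=18.744, x_land=29.155, impact vy=-19.177
  bounce: vy ← 0.77·19.177 = 14.766
Arc 2: start y=0.000, vy=14.766 → t=3.010, apex=11.113, x_land=64.769, impact vy=-14.766
  bounce: vy ← 0.77·14.766 = 11.370
Arc 3: start y=0.000, vy=11.370 → t=2.318, apex=6.589, x_land=92.192, impact vy=-11.370
  bounce: vy ← 0.77·11.370 = 8.755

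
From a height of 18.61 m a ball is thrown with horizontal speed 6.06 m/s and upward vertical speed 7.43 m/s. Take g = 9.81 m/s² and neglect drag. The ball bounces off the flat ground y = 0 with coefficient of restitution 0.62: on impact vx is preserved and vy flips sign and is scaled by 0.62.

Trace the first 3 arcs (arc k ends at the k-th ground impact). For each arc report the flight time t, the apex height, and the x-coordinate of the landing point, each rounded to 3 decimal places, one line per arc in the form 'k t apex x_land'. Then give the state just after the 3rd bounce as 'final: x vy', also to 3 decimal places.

1 2.847 21.424 17.255
2 2.591 8.235 32.959
3 1.607 3.166 42.696
final: 42.696 4.886

Arc 1: start y=18.610, vy=7.430 → t=2.847, apex=21.424, x_land=17.255, impact vy=-20.502
  bounce: vy ← 0.62·20.502 = 12.711
Arc 2: start y=0.000, vy=12.711 → t=2.591, apex=8.235, x_land=32.959, impact vy=-12.711
  bounce: vy ← 0.62·12.711 = 7.881
Arc 3: start y=0.000, vy=7.881 → t=1.607, apex=3.166, x_land=42.696, impact vy=-7.881
  bounce: vy ← 0.62·7.881 = 4.886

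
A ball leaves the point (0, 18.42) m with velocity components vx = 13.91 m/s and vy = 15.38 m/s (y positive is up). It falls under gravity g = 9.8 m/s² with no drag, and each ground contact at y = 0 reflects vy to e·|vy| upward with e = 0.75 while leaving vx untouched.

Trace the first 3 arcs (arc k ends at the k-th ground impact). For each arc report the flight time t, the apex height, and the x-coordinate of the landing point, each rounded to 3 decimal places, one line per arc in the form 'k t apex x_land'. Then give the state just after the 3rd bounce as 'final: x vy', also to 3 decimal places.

Arc 1: start y=18.420, vy=15.380 → t=4.064, apex=30.489, x_land=56.528, impact vy=-24.445
  bounce: vy ← 0.75·24.445 = 18.334
Arc 2: start y=0.000, vy=18.334 → t=3.742, apex=17.150, x_land=108.574, impact vy=-18.334
  bounce: vy ← 0.75·18.334 = 13.751
Arc 3: start y=0.000, vy=13.751 → t=2.806, apex=9.647, x_land=147.609, impact vy=-13.751
  bounce: vy ← 0.75·13.751 = 10.313

1 4.064 30.489 56.528
2 3.742 17.150 108.574
3 2.806 9.647 147.609
final: 147.609 10.313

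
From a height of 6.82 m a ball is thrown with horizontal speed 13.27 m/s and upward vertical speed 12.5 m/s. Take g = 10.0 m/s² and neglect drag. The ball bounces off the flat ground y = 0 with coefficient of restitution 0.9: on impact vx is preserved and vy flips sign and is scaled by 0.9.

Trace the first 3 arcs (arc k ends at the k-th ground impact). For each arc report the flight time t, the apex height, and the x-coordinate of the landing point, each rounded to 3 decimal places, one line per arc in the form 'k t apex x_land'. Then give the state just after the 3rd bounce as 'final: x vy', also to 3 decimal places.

Arc 1: start y=6.820, vy=12.500 → t=2.961, apex=14.633, x_land=39.289, impact vy=-17.107
  bounce: vy ← 0.9·17.107 = 15.396
Arc 2: start y=0.000, vy=15.396 → t=3.079, apex=11.852, x_land=80.150, impact vy=-15.396
  bounce: vy ← 0.9·15.396 = 13.857
Arc 3: start y=0.000, vy=13.857 → t=2.771, apex=9.600, x_land=116.926, impact vy=-13.857
  bounce: vy ← 0.9·13.857 = 12.471

1 2.961 14.633 39.289
2 3.079 11.852 80.150
3 2.771 9.600 116.926
final: 116.926 12.471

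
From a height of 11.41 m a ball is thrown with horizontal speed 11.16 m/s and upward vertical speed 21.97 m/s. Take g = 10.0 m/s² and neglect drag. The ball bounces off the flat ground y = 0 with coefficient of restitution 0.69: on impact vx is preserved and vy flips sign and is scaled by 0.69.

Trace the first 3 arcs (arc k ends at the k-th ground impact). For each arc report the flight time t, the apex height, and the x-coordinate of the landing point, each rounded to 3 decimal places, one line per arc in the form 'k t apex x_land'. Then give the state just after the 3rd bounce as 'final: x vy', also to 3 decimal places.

1 4.863 35.544 54.274
2 3.679 16.923 95.336
3 2.539 8.057 123.669
final: 123.669 8.759

Arc 1: start y=11.410, vy=21.970 → t=4.863, apex=35.544, x_land=54.274, impact vy=-26.662
  bounce: vy ← 0.69·26.662 = 18.397
Arc 2: start y=0.000, vy=18.397 → t=3.679, apex=16.923, x_land=95.336, impact vy=-18.397
  bounce: vy ← 0.69·18.397 = 12.694
Arc 3: start y=0.000, vy=12.694 → t=2.539, apex=8.057, x_land=123.669, impact vy=-12.694
  bounce: vy ← 0.69·12.694 = 8.759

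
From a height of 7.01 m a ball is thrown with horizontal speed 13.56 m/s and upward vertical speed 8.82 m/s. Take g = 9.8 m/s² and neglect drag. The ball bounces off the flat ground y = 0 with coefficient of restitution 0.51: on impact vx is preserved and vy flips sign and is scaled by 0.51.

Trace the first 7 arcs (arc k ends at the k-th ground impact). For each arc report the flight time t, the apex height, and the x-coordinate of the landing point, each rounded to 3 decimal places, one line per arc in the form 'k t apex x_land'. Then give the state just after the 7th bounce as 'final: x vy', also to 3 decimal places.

1 2.397 10.979 32.502
2 1.527 2.856 53.205
3 0.779 0.743 63.764
4 0.397 0.193 69.149
5 0.203 0.050 71.895
6 0.103 0.013 73.296
7 0.053 0.003 74.010
final: 74.010 0.132

Arc 1: start y=7.010, vy=8.820 → t=2.397, apex=10.979, x_land=32.502, impact vy=-14.669
  bounce: vy ← 0.51·14.669 = 7.481
Arc 2: start y=0.000, vy=7.481 → t=1.527, apex=2.856, x_land=53.205, impact vy=-7.481
  bounce: vy ← 0.51·7.481 = 3.815
Arc 3: start y=0.000, vy=3.815 → t=0.779, apex=0.743, x_land=63.764, impact vy=-3.815
  bounce: vy ← 0.51·3.815 = 1.946
Arc 4: start y=0.000, vy=1.946 → t=0.397, apex=0.193, x_land=69.149, impact vy=-1.946
  bounce: vy ← 0.51·1.946 = 0.992
Arc 5: start y=0.000, vy=0.992 → t=0.203, apex=0.050, x_land=71.895, impact vy=-0.992
  bounce: vy ← 0.51·0.992 = 0.506
Arc 6: start y=0.000, vy=0.506 → t=0.103, apex=0.013, x_land=73.296, impact vy=-0.506
  bounce: vy ← 0.51·0.506 = 0.258
Arc 7: start y=0.000, vy=0.258 → t=0.053, apex=0.003, x_land=74.010, impact vy=-0.258
  bounce: vy ← 0.51·0.258 = 0.132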